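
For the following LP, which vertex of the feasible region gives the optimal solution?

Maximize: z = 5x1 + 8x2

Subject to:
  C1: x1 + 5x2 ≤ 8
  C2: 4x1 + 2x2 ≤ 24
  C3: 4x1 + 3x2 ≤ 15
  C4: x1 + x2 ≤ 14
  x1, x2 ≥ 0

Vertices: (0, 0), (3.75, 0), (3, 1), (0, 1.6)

Evaluate the objective at each vertex of the feasible region:
  z(0, 0) = 0
  z(3.75, 0) = 18.75
  z(3, 1) = 23  ←
  z(0, 1.6) = 12.8
The maximum is at x1 = 3, x2 = 1.

(3, 1)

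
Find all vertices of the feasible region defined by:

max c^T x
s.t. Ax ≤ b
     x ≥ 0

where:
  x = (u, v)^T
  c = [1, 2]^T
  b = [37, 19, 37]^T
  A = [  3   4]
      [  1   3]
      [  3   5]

(0, 0), (12.33, 0), (4, 5), (0, 6.333)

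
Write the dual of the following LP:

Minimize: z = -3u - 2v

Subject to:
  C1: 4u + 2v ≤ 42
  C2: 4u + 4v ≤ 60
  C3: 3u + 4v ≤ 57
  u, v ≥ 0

Primal min cᵀx s.t. Ax ≤ b, x ≥ 0  →  Dual max −bᵀy s.t. Aᵀy ≥ −c, y ≥ 0.

Maximize: z = -42y1 - 60y2 - 57y3

Subject to:
  4y1 + 4y2 + 3y3 ≥ 3
  2y1 + 4y2 + 4y3 ≥ 2
  y1, y2, y3 ≥ 0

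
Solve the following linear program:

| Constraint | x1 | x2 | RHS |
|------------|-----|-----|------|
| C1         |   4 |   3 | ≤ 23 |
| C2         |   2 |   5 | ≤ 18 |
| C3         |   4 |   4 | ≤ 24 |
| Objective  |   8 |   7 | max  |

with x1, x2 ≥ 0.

Evaluate the objective at each vertex of the feasible region:
  z(0, 0) = 0
  z(5.75, 0) = 46
  z(5, 1) = 47  ←
  z(4, 2) = 46
  z(0, 3.6) = 25.2
The maximum is at x1 = 5, x2 = 1.

x1 = 5, x2 = 1, z = 47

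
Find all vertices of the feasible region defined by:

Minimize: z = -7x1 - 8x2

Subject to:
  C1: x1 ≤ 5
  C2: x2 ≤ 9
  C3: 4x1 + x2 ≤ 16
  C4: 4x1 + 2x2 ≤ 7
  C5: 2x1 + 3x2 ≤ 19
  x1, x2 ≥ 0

(0, 0), (1.75, 0), (0, 3.5)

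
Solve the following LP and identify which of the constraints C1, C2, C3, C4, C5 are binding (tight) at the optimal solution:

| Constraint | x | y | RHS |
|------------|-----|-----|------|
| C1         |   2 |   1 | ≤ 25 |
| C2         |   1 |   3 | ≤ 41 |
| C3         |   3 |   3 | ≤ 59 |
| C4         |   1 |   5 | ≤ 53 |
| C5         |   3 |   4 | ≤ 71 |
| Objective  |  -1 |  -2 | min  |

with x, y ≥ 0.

At x = 8, y = 9, compute slack b - a·x for each constraint:
  C1: 25 − 25 = 0  (binding)
  C2: 41 − 35 = 6  (slack)
  C3: 59 − 51 = 8  (slack)
  C4: 53 − 53 = 0  (binding)
  C5: 71 − 60 = 11  (slack)

Optimal: x = 8, y = 9
Binding: C1, C4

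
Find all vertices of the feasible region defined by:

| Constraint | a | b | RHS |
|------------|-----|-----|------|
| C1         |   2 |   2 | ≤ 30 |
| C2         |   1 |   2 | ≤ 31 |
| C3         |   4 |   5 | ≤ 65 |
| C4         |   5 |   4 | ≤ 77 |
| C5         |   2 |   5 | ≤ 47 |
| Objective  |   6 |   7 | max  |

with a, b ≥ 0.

(0, 0), (15, 0), (10, 5), (9, 5.8), (0, 9.4)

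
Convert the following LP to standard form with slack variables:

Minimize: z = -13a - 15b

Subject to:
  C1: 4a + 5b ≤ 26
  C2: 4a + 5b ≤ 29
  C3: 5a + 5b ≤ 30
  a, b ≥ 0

min z = -13a - 15b

s.t.
  4a + 5b + s1 = 26
  4a + 5b + s2 = 29
  5a + 5b + s3 = 30
  a, b, s1, s2, s3 ≥ 0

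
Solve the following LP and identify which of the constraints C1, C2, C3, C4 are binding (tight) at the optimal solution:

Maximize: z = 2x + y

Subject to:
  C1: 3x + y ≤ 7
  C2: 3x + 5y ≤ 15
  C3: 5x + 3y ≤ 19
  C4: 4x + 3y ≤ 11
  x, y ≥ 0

At x = 2, y = 1, compute slack b - a·x for each constraint:
  C1: 7 − 7 = 0  (binding)
  C2: 15 − 11 = 4  (slack)
  C3: 19 − 13 = 6  (slack)
  C4: 11 − 11 = 0  (binding)

Optimal: x = 2, y = 1
Binding: C1, C4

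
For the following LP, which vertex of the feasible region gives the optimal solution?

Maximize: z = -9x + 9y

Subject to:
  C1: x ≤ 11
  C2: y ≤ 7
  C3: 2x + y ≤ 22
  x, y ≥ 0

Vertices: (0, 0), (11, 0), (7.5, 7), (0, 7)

Evaluate the objective at each vertex of the feasible region:
  z(0, 0) = 0
  z(11, 0) = -99
  z(7.5, 7) = -4.5
  z(0, 7) = 63  ←
The maximum is at x = 0, y = 7.

(0, 7)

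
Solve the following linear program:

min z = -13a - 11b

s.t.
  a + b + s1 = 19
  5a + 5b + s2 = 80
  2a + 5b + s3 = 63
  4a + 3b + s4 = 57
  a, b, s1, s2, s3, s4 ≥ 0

Evaluate the objective at each vertex of the feasible region:
  z(0, 0) = 0
  z(14.25, 0) = -185.2
  z(9, 7) = -194  ←
  z(5.667, 10.33) = -187.3
  z(0, 12.6) = -138.6
The minimum is at a = 9, b = 7.

a = 9, b = 7, z = -194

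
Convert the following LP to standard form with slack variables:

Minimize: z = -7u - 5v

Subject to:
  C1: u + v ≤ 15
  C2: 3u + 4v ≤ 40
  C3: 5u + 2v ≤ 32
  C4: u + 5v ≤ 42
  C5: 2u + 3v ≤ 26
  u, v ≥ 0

min z = -7u - 5v

s.t.
  u + v + s1 = 15
  3u + 4v + s2 = 40
  5u + 2v + s3 = 32
  u + 5v + s4 = 42
  2u + 3v + s5 = 26
  u, v, s1, s2, s3, s4, s5 ≥ 0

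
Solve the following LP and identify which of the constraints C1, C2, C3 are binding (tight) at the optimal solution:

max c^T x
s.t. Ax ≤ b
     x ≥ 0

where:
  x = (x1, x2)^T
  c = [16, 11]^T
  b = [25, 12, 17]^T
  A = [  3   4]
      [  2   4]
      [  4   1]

At x1 = 4, x2 = 1, compute slack b - a·x for each constraint:
  C1: 25 − 16 = 9  (slack)
  C2: 12 − 12 = 0  (binding)
  C3: 17 − 17 = 0  (binding)

Optimal: x1 = 4, x2 = 1
Binding: C2, C3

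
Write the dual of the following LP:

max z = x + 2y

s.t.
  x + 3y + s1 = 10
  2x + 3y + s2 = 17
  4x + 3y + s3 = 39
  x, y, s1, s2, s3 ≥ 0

Primal max cᵀx s.t. Ax ≤ b, x ≥ 0  →  Dual min bᵀy s.t. Aᵀy ≥ c, y ≥ 0.

Minimize: z = 10y1 + 17y2 + 39y3

Subject to:
  y1 + 2y2 + 4y3 ≥ 1
  3y1 + 3y2 + 3y3 ≥ 2
  y1, y2, y3 ≥ 0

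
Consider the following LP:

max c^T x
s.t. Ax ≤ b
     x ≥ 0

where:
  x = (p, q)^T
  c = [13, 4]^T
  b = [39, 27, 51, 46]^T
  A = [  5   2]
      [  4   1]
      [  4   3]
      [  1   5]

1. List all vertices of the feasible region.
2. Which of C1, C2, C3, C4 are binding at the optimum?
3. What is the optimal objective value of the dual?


1. (0, 0), (6.75, 0), (5, 7), (4.478, 8.304), (0, 9.2)
2. C1, C2
3. 93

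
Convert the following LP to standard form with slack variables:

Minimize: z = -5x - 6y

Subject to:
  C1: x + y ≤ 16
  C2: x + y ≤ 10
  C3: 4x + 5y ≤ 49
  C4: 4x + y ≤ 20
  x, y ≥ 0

min z = -5x - 6y

s.t.
  x + y + s1 = 16
  x + y + s2 = 10
  4x + 5y + s3 = 49
  4x + y + s4 = 20
  x, y, s1, s2, s3, s4 ≥ 0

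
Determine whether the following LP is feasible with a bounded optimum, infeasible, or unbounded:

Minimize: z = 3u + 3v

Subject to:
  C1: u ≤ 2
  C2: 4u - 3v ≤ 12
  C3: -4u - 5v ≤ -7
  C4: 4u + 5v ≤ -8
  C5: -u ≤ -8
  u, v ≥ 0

Infeasible (no feasible solution exists)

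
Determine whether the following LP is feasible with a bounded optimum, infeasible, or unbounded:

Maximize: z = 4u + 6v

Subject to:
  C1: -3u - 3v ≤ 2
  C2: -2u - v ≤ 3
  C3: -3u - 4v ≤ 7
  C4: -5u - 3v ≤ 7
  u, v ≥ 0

Unbounded (objective can increase without bound)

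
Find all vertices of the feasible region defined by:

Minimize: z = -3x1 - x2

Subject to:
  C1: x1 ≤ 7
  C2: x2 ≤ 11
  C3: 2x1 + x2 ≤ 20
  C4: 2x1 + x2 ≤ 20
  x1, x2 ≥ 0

(0, 0), (7, 0), (7, 6), (4.5, 11), (0, 11)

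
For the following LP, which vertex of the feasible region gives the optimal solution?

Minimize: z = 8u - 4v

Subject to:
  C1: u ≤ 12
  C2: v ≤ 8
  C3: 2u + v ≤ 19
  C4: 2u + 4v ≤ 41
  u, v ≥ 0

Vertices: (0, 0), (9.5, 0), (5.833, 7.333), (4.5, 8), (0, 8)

Evaluate the objective at each vertex of the feasible region:
  z(0, 0) = 0
  z(9.5, 0) = 76
  z(5.833, 7.333) = 17.33
  z(4.5, 8) = 4
  z(0, 8) = -32  ←
The minimum is at u = 0, v = 8.

(0, 8)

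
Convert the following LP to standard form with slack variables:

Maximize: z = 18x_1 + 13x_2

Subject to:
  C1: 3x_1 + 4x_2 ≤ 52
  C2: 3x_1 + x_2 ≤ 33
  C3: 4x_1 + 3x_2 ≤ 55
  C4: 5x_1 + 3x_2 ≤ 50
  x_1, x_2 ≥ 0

max z = 18x_1 + 13x_2

s.t.
  3x_1 + 4x_2 + s1 = 52
  3x_1 + x_2 + s2 = 33
  4x_1 + 3x_2 + s3 = 55
  5x_1 + 3x_2 + s4 = 50
  x_1, x_2, s1, s2, s3, s4 ≥ 0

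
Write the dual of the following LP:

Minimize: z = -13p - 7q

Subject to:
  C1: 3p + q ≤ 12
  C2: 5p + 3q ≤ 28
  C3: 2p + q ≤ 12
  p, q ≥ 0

Primal min cᵀx s.t. Ax ≤ b, x ≥ 0  →  Dual max −bᵀy s.t. Aᵀy ≥ −c, y ≥ 0.

Maximize: z = -12y1 - 28y2 - 12y3

Subject to:
  3y1 + 5y2 + 2y3 ≥ 13
  y1 + 3y2 + y3 ≥ 7
  y1, y2, y3 ≥ 0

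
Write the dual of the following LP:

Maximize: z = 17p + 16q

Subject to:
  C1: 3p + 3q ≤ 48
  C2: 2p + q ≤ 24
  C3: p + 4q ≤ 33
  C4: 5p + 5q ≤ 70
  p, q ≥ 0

Primal max cᵀx s.t. Ax ≤ b, x ≥ 0  →  Dual min bᵀy s.t. Aᵀy ≥ c, y ≥ 0.

Minimize: z = 48y1 + 24y2 + 33y3 + 70y4

Subject to:
  3y1 + 2y2 + y3 + 5y4 ≥ 17
  3y1 + y2 + 4y3 + 5y4 ≥ 16
  y1, y2, y3, y4 ≥ 0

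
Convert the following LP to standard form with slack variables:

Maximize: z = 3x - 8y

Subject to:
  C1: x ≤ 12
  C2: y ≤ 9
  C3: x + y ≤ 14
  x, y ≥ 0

max z = 3x - 8y

s.t.
  x + s1 = 12
  y + s2 = 9
  x + y + s3 = 14
  x, y, s1, s2, s3 ≥ 0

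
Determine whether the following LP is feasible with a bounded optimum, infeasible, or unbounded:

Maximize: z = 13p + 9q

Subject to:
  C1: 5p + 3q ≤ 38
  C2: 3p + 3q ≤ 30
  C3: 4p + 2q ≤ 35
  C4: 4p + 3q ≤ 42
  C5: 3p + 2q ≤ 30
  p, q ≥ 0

Feasible with a bounded optimal solution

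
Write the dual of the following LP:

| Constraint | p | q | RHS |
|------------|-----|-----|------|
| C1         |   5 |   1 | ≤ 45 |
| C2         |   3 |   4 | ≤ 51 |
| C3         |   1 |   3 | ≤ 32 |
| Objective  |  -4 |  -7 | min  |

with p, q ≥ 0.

Primal min cᵀx s.t. Ax ≤ b, x ≥ 0  →  Dual max −bᵀy s.t. Aᵀy ≥ −c, y ≥ 0.

Maximize: z = -45y1 - 51y2 - 32y3

Subject to:
  5y1 + 3y2 + y3 ≥ 4
  y1 + 4y2 + 3y3 ≥ 7
  y1, y2, y3 ≥ 0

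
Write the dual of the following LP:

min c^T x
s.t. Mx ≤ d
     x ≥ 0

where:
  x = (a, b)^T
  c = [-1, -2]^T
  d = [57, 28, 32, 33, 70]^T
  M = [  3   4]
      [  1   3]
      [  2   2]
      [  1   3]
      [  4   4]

Primal min cᵀx s.t. Ax ≤ b, x ≥ 0  →  Dual max −bᵀy s.t. Aᵀy ≥ −c, y ≥ 0.

Maximize: z = -57y1 - 28y2 - 32y3 - 33y4 - 70y5

Subject to:
  3y1 + y2 + 2y3 + y4 + 4y5 ≥ 1
  4y1 + 3y2 + 2y3 + 3y4 + 4y5 ≥ 2
  y1, y2, y3, y4, y5 ≥ 0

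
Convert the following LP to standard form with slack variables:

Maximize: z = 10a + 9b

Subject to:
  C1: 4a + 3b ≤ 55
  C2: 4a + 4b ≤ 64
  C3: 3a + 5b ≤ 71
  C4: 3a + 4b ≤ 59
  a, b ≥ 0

max z = 10a + 9b

s.t.
  4a + 3b + s1 = 55
  4a + 4b + s2 = 64
  3a + 5b + s3 = 71
  3a + 4b + s4 = 59
  a, b, s1, s2, s3, s4 ≥ 0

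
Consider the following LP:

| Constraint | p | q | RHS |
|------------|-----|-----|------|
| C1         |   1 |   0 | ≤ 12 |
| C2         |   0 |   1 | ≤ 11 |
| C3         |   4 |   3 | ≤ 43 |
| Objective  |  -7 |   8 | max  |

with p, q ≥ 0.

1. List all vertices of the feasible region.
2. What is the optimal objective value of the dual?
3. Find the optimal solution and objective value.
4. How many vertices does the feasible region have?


1. (0, 0), (10.75, 0), (2.5, 11), (0, 11)
2. 88
3. p = 0, q = 11, z = 88
4. 4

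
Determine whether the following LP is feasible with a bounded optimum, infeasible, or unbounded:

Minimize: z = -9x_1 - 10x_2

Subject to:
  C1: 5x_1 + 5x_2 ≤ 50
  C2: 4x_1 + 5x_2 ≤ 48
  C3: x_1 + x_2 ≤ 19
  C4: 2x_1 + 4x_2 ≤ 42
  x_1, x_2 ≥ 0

Feasible with a bounded optimal solution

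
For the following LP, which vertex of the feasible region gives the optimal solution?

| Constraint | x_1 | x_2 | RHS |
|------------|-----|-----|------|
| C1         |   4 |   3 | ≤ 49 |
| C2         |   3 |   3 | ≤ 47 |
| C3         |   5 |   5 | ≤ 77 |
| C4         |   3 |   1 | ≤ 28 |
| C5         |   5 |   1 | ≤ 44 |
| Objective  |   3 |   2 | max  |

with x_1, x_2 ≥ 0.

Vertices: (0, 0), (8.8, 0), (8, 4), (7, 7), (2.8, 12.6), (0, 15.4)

Evaluate the objective at each vertex of the feasible region:
  z(0, 0) = 0
  z(8.8, 0) = 26.4
  z(8, 4) = 32
  z(7, 7) = 35  ←
  z(2.8, 12.6) = 33.6
  z(0, 15.4) = 30.8
The maximum is at x_1 = 7, x_2 = 7.

(7, 7)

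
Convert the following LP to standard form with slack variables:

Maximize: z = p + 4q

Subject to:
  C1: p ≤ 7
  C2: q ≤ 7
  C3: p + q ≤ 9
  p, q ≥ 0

max z = p + 4q

s.t.
  p + s1 = 7
  q + s2 = 7
  p + q + s3 = 9
  p, q, s1, s2, s3 ≥ 0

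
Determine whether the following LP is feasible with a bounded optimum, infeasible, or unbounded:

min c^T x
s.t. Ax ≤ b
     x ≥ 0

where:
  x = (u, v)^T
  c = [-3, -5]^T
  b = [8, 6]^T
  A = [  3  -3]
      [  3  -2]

Unbounded (objective can decrease without bound)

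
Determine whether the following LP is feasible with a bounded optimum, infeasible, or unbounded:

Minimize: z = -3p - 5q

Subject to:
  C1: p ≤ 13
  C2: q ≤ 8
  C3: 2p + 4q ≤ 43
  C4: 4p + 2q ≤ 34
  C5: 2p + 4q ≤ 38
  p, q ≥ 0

Feasible with a bounded optimal solution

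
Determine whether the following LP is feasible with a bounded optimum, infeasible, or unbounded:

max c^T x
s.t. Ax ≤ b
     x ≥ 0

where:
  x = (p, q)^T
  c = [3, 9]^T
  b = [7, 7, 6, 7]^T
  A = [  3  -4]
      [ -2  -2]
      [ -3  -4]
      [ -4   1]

Unbounded (objective can increase without bound)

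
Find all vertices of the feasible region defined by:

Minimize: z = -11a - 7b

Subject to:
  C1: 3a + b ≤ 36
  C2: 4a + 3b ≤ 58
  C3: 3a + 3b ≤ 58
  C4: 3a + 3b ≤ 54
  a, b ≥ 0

(0, 0), (12, 0), (10, 6), (4, 14), (0, 18)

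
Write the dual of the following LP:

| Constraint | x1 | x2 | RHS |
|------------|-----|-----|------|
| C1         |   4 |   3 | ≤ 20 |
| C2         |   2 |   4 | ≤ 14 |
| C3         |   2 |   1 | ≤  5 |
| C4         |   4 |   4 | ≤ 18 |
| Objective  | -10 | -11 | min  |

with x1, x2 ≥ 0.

Primal min cᵀx s.t. Ax ≤ b, x ≥ 0  →  Dual max −bᵀy s.t. Aᵀy ≥ −c, y ≥ 0.

Maximize: z = -20y1 - 14y2 - 5y3 - 18y4

Subject to:
  4y1 + 2y2 + 2y3 + 4y4 ≥ 10
  3y1 + 4y2 + y3 + 4y4 ≥ 11
  y1, y2, y3, y4 ≥ 0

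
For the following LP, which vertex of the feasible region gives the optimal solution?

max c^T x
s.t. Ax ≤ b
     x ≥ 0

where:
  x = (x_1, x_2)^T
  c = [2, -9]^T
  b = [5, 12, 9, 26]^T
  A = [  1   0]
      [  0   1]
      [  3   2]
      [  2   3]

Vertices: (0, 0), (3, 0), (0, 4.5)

Evaluate the objective at each vertex of the feasible region:
  z(0, 0) = 0
  z(3, 0) = 6  ←
  z(0, 4.5) = -40.5
The maximum is at x_1 = 3, x_2 = 0.

(3, 0)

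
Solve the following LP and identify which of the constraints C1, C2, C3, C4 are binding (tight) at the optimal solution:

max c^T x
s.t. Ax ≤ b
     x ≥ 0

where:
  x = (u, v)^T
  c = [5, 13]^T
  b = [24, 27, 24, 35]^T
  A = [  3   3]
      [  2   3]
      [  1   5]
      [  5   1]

At u = 4, v = 4, compute slack b - a·x for each constraint:
  C1: 24 − 24 = 0  (binding)
  C2: 27 − 20 = 7  (slack)
  C3: 24 − 24 = 0  (binding)
  C4: 35 − 24 = 11  (slack)

Optimal: u = 4, v = 4
Binding: C1, C3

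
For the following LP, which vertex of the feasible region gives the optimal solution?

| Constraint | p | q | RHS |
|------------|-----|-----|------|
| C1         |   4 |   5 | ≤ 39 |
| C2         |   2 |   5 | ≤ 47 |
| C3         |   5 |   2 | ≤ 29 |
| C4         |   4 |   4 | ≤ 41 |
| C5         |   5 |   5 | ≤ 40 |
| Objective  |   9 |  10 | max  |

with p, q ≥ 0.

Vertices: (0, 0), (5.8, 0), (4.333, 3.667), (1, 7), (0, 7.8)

Evaluate the objective at each vertex of the feasible region:
  z(0, 0) = 0
  z(5.8, 0) = 52.2
  z(4.333, 3.667) = 75.67
  z(1, 7) = 79  ←
  z(0, 7.8) = 78
The maximum is at p = 1, q = 7.

(1, 7)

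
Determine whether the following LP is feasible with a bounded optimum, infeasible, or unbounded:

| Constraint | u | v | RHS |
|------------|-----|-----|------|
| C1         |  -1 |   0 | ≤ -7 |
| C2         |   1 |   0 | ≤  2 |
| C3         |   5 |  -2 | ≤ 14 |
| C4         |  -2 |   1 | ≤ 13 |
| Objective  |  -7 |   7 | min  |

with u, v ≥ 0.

Infeasible (no feasible solution exists)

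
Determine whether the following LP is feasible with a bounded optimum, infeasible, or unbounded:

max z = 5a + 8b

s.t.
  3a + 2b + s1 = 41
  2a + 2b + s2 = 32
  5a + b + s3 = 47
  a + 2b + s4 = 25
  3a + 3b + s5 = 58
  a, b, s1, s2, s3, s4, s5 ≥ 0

Feasible with a bounded optimal solution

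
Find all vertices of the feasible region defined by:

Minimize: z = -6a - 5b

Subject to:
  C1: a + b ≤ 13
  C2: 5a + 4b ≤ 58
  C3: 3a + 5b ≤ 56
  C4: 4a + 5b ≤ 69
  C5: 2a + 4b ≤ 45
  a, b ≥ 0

(0, 0), (11.6, 0), (6, 7), (4.5, 8.5), (0, 11.2)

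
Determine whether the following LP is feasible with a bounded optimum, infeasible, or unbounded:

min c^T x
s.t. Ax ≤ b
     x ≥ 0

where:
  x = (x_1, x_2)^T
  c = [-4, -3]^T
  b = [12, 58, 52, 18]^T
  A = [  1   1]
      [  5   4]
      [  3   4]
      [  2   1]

Feasible with a bounded optimal solution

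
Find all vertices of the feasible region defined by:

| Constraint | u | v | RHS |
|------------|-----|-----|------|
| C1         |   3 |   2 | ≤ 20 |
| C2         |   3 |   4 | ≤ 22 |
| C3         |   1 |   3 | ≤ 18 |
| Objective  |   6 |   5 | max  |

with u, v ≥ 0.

(0, 0), (6.667, 0), (6, 1), (0, 5.5)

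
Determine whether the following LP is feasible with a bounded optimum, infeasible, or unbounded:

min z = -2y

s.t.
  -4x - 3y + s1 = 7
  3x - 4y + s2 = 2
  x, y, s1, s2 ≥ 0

Unbounded (objective can decrease without bound)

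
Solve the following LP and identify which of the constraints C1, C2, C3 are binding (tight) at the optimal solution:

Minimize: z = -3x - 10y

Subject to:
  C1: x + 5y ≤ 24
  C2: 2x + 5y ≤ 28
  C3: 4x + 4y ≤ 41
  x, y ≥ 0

At x = 4, y = 4, compute slack b - a·x for each constraint:
  C1: 24 − 24 = 0  (binding)
  C2: 28 − 28 = 0  (binding)
  C3: 41 − 32 = 9  (slack)

Optimal: x = 4, y = 4
Binding: C1, C2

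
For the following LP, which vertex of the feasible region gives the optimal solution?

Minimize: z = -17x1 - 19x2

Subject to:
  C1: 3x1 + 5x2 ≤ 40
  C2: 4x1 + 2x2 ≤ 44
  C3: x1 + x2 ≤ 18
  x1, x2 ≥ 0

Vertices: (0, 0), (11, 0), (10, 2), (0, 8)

Evaluate the objective at each vertex of the feasible region:
  z(0, 0) = 0
  z(11, 0) = -187
  z(10, 2) = -208  ←
  z(0, 8) = -152
The minimum is at x1 = 10, x2 = 2.

(10, 2)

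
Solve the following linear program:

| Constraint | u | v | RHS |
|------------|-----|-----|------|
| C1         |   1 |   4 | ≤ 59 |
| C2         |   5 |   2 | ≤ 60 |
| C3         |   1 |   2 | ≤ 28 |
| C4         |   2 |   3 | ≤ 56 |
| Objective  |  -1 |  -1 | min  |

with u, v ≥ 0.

Evaluate the objective at each vertex of the feasible region:
  z(0, 0) = 0
  z(12, 0) = -12
  z(8, 10) = -18  ←
  z(0, 14) = -14
The minimum is at u = 8, v = 10.

u = 8, v = 10, z = -18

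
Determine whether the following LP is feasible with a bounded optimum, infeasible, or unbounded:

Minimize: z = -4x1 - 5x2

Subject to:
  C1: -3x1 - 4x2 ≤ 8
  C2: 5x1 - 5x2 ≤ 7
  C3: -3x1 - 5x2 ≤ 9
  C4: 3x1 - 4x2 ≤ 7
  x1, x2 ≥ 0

Unbounded (objective can decrease without bound)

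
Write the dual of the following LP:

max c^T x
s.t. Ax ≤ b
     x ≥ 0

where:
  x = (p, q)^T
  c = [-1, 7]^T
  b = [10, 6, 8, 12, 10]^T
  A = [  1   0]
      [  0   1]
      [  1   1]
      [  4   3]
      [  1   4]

Primal max cᵀx s.t. Ax ≤ b, x ≥ 0  →  Dual min bᵀy s.t. Aᵀy ≥ c, y ≥ 0.

Minimize: z = 10y1 + 6y2 + 8y3 + 12y4 + 10y5

Subject to:
  y1 + y3 + 4y4 + y5 ≥ -1
  y2 + y3 + 3y4 + 4y5 ≥ 7
  y1, y2, y3, y4, y5 ≥ 0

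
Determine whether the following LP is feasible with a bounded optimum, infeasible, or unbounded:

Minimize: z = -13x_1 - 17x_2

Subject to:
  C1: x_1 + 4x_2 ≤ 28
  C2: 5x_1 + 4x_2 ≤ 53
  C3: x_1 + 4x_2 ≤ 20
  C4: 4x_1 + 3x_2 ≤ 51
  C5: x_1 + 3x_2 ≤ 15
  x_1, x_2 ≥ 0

Feasible with a bounded optimal solution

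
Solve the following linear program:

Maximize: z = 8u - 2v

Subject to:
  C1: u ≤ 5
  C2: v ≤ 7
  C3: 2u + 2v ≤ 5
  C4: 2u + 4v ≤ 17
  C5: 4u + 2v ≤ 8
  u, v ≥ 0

Evaluate the objective at each vertex of the feasible region:
  z(0, 0) = 0
  z(2, 0) = 16  ←
  z(1.5, 1) = 10
  z(0, 2.5) = -5
The maximum is at u = 2, v = 0.

u = 2, v = 0, z = 16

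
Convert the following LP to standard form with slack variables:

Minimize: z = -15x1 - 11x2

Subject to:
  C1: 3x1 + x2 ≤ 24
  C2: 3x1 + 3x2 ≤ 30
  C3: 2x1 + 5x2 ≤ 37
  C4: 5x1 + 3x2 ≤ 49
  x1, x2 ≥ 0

min z = -15x1 - 11x2

s.t.
  3x1 + x2 + s1 = 24
  3x1 + 3x2 + s2 = 30
  2x1 + 5x2 + s3 = 37
  5x1 + 3x2 + s4 = 49
  x1, x2, s1, s2, s3, s4 ≥ 0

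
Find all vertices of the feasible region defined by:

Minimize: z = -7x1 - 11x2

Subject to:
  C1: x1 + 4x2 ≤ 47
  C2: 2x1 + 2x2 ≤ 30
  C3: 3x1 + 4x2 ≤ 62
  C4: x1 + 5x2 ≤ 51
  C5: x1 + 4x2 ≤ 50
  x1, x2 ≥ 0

(0, 0), (15, 0), (6, 9), (0, 10.2)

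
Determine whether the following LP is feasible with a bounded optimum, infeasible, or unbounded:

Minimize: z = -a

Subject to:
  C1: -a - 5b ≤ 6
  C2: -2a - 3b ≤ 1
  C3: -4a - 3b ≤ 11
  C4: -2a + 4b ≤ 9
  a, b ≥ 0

Unbounded (objective can decrease without bound)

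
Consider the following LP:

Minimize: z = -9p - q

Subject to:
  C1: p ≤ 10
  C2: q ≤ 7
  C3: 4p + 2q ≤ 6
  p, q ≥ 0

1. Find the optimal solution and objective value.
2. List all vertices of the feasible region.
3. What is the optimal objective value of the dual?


1. p = 1.5, q = 0, z = -13.5
2. (0, 0), (1.5, 0), (0, 3)
3. -13.5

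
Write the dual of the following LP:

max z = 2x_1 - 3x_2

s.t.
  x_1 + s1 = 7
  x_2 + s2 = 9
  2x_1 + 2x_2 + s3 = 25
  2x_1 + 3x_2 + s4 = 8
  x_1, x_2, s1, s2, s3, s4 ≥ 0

Primal max cᵀx s.t. Ax ≤ b, x ≥ 0  →  Dual min bᵀy s.t. Aᵀy ≥ c, y ≥ 0.

Minimize: z = 7y1 + 9y2 + 25y3 + 8y4

Subject to:
  y1 + 2y3 + 2y4 ≥ 2
  y2 + 2y3 + 3y4 ≥ -3
  y1, y2, y3, y4 ≥ 0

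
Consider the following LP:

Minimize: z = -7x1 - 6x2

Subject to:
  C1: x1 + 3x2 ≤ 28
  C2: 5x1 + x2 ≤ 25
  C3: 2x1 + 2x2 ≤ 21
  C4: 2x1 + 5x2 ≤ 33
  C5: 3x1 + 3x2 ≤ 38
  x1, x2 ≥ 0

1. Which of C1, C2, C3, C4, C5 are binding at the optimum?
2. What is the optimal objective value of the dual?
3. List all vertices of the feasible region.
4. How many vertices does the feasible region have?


1. C2, C4
2. -58
3. (0, 0), (5, 0), (4, 5), (0, 6.6)
4. 4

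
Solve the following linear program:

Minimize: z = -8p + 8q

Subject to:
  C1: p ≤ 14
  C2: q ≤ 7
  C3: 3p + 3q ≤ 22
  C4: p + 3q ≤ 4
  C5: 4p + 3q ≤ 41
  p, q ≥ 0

Evaluate the objective at each vertex of the feasible region:
  z(0, 0) = 0
  z(4, 0) = -32  ←
  z(0, 1.333) = 10.67
The minimum is at p = 4, q = 0.

p = 4, q = 0, z = -32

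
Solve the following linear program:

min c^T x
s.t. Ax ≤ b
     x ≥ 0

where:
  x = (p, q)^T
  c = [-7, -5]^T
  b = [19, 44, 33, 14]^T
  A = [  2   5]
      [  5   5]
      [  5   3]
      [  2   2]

Evaluate the objective at each vertex of the feasible region:
  z(0, 0) = 0
  z(6.6, 0) = -46.2
  z(6, 1) = -47  ←
  z(5.333, 1.667) = -45.67
  z(0, 3.8) = -19
The minimum is at p = 6, q = 1.

p = 6, q = 1, z = -47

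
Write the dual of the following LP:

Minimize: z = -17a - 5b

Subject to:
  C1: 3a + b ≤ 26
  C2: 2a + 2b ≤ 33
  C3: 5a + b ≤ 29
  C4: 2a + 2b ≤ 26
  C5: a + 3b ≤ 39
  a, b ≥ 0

Primal min cᵀx s.t. Ax ≤ b, x ≥ 0  →  Dual max −bᵀy s.t. Aᵀy ≥ −c, y ≥ 0.

Maximize: z = -26y1 - 33y2 - 29y3 - 26y4 - 39y5

Subject to:
  3y1 + 2y2 + 5y3 + 2y4 + y5 ≥ 17
  y1 + 2y2 + y3 + 2y4 + 3y5 ≥ 5
  y1, y2, y3, y4, y5 ≥ 0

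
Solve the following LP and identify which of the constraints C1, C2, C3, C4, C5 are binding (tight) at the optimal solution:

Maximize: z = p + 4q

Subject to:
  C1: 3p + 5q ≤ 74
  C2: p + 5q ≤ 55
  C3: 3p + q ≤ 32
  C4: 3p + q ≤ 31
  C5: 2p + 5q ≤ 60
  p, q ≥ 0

At p = 5, q = 10, compute slack b - a·x for each constraint:
  C1: 74 − 65 = 9  (slack)
  C2: 55 − 55 = 0  (binding)
  C3: 32 − 25 = 7  (slack)
  C4: 31 − 25 = 6  (slack)
  C5: 60 − 60 = 0  (binding)

Optimal: p = 5, q = 10
Binding: C2, C5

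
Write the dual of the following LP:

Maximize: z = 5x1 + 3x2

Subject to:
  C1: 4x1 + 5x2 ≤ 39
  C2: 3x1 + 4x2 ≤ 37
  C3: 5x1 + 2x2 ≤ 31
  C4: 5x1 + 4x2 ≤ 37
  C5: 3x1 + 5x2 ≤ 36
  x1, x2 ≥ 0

Primal max cᵀx s.t. Ax ≤ b, x ≥ 0  →  Dual min bᵀy s.t. Aᵀy ≥ c, y ≥ 0.

Minimize: z = 39y1 + 37y2 + 31y3 + 37y4 + 36y5

Subject to:
  4y1 + 3y2 + 5y3 + 5y4 + 3y5 ≥ 5
  5y1 + 4y2 + 2y3 + 4y4 + 5y5 ≥ 3
  y1, y2, y3, y4, y5 ≥ 0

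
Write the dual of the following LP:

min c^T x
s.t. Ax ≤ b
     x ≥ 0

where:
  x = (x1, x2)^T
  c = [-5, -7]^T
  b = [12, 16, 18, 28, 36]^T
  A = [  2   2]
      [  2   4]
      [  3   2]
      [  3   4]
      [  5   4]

Primal min cᵀx s.t. Ax ≤ b, x ≥ 0  →  Dual max −bᵀy s.t. Aᵀy ≥ −c, y ≥ 0.

Maximize: z = -12y1 - 16y2 - 18y3 - 28y4 - 36y5

Subject to:
  2y1 + 2y2 + 3y3 + 3y4 + 5y5 ≥ 5
  2y1 + 4y2 + 2y3 + 4y4 + 4y5 ≥ 7
  y1, y2, y3, y4, y5 ≥ 0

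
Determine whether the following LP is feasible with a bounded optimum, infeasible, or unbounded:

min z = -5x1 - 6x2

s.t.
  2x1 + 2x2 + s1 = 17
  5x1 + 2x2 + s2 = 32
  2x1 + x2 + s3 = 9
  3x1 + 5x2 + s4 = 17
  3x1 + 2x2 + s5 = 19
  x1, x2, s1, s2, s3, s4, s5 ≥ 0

Feasible with a bounded optimal solution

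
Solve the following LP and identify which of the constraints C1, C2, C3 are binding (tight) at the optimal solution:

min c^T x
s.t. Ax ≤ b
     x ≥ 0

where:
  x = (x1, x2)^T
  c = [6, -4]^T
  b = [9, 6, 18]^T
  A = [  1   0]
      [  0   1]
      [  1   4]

At x1 = 0, x2 = 4.5, compute slack b - a·x for each constraint:
  C1: 9 − 0 = 9  (slack)
  C2: 6 − 4.5 = 1.5  (slack)
  C3: 18 − 18 = 0  (binding)

Optimal: x1 = 0, x2 = 4.5
Binding: C3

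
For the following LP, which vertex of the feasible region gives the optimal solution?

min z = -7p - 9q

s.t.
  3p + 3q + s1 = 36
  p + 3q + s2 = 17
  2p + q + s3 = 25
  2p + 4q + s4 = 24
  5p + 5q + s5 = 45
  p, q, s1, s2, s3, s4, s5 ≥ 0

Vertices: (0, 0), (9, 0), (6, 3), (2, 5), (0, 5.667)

Evaluate the objective at each vertex of the feasible region:
  z(0, 0) = 0
  z(9, 0) = -63
  z(6, 3) = -69  ←
  z(2, 5) = -59
  z(0, 5.667) = -51
The minimum is at p = 6, q = 3.

(6, 3)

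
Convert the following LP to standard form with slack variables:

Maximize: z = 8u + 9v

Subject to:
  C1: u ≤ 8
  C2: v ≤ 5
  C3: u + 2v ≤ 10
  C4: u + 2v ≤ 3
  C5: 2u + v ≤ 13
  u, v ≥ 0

max z = 8u + 9v

s.t.
  u + s1 = 8
  v + s2 = 5
  u + 2v + s3 = 10
  u + 2v + s4 = 3
  2u + v + s5 = 13
  u, v, s1, s2, s3, s4, s5 ≥ 0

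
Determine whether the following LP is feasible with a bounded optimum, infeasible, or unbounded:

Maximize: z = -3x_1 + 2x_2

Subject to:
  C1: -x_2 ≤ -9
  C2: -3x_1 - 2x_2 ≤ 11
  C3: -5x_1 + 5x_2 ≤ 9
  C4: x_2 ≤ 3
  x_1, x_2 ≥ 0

Infeasible (no feasible solution exists)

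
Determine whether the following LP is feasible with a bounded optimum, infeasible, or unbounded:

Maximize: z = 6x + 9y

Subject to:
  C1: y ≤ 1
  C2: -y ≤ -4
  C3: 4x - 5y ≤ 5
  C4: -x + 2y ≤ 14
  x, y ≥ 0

Infeasible (no feasible solution exists)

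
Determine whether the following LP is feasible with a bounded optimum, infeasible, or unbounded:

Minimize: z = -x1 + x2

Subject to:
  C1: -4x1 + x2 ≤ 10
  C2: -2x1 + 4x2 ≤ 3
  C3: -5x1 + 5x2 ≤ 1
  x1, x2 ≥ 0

Unbounded (objective can decrease without bound)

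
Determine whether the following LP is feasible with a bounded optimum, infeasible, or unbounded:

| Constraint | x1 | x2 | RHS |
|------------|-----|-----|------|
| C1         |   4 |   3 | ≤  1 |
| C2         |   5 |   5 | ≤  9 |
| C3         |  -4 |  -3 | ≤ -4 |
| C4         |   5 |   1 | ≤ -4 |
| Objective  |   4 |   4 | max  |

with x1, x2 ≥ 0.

Infeasible (no feasible solution exists)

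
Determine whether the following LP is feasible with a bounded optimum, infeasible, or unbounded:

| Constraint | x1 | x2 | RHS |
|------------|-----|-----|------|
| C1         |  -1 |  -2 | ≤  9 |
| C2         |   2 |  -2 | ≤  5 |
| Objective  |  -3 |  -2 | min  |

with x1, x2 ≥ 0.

Unbounded (objective can decrease without bound)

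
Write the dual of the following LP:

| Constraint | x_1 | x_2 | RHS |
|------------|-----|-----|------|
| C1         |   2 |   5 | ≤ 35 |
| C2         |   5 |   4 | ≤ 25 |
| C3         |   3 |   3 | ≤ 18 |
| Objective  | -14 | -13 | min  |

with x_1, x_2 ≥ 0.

Primal min cᵀx s.t. Ax ≤ b, x ≥ 0  →  Dual max −bᵀy s.t. Aᵀy ≥ −c, y ≥ 0.

Maximize: z = -35y1 - 25y2 - 18y3

Subject to:
  2y1 + 5y2 + 3y3 ≥ 14
  5y1 + 4y2 + 3y3 ≥ 13
  y1, y2, y3 ≥ 0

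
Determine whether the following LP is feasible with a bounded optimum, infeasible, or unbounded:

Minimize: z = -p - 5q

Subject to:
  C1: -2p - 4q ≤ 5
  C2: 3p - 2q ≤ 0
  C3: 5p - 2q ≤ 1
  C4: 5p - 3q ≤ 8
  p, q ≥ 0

Unbounded (objective can decrease without bound)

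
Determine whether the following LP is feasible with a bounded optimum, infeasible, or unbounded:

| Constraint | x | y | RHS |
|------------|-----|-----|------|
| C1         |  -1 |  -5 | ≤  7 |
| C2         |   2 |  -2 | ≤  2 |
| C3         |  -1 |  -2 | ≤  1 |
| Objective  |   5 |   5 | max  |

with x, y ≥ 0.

Unbounded (objective can increase without bound)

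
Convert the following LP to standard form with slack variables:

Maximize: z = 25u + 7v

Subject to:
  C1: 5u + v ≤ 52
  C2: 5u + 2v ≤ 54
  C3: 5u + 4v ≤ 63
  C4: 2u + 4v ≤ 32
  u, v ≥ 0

max z = 25u + 7v

s.t.
  5u + v + s1 = 52
  5u + 2v + s2 = 54
  5u + 4v + s3 = 63
  2u + 4v + s4 = 32
  u, v, s1, s2, s3, s4 ≥ 0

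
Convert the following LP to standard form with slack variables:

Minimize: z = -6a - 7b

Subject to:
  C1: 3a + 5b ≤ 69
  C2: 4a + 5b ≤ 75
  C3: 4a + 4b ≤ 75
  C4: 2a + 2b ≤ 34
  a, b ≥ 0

min z = -6a - 7b

s.t.
  3a + 5b + s1 = 69
  4a + 5b + s2 = 75
  4a + 4b + s3 = 75
  2a + 2b + s4 = 34
  a, b, s1, s2, s3, s4 ≥ 0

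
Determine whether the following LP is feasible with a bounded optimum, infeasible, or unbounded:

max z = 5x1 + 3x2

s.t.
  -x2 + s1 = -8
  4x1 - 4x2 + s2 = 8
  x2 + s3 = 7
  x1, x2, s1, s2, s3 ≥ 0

Infeasible (no feasible solution exists)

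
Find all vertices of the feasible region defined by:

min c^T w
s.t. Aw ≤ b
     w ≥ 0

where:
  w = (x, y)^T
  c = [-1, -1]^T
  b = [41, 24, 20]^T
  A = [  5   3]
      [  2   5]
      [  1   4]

(0, 0), (8.2, 0), (7, 2), (0, 4.8)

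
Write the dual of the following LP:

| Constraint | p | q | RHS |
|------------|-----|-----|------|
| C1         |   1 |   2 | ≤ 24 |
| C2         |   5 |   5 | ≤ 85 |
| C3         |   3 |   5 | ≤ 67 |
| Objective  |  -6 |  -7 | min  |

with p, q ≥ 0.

Primal min cᵀx s.t. Ax ≤ b, x ≥ 0  →  Dual max −bᵀy s.t. Aᵀy ≥ −c, y ≥ 0.

Maximize: z = -24y1 - 85y2 - 67y3

Subject to:
  y1 + 5y2 + 3y3 ≥ 6
  2y1 + 5y2 + 5y3 ≥ 7
  y1, y2, y3 ≥ 0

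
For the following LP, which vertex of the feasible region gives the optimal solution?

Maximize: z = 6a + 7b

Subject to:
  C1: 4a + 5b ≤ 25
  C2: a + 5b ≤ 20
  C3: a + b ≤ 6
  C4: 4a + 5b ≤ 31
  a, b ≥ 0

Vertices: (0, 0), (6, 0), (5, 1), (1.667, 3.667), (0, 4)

Evaluate the objective at each vertex of the feasible region:
  z(0, 0) = 0
  z(6, 0) = 36
  z(5, 1) = 37  ←
  z(1.667, 3.667) = 35.67
  z(0, 4) = 28
The maximum is at a = 5, b = 1.

(5, 1)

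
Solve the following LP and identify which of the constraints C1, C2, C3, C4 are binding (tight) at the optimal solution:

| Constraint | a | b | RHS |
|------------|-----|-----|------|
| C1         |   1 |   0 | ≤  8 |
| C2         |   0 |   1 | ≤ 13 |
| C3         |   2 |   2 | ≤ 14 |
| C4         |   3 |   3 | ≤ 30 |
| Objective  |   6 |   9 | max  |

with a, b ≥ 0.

At a = 0, b = 7, compute slack b - a·x for each constraint:
  C1: 8 − 0 = 8  (slack)
  C2: 13 − 7 = 6  (slack)
  C3: 14 − 14 = 0  (binding)
  C4: 30 − 21 = 9  (slack)

Optimal: a = 0, b = 7
Binding: C3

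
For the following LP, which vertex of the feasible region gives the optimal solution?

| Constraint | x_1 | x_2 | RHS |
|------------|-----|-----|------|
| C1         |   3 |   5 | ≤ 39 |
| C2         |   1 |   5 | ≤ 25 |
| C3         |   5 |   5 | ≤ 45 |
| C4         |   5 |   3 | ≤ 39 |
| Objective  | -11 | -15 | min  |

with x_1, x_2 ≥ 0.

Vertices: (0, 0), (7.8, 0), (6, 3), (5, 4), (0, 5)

Evaluate the objective at each vertex of the feasible region:
  z(0, 0) = 0
  z(7.8, 0) = -85.8
  z(6, 3) = -111
  z(5, 4) = -115  ←
  z(0, 5) = -75
The minimum is at x_1 = 5, x_2 = 4.

(5, 4)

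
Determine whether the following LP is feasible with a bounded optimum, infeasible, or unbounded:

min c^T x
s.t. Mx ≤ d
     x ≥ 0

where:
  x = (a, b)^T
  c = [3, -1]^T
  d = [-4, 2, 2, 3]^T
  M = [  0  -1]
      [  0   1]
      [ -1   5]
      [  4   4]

Infeasible (no feasible solution exists)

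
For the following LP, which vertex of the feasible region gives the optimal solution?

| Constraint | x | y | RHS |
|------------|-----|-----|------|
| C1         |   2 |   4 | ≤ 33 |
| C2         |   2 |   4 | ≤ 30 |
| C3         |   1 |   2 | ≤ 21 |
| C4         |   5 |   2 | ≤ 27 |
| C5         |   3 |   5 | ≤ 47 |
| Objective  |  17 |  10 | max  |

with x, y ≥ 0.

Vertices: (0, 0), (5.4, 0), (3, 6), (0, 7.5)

Evaluate the objective at each vertex of the feasible region:
  z(0, 0) = 0
  z(5.4, 0) = 91.8
  z(3, 6) = 111  ←
  z(0, 7.5) = 75
The maximum is at x = 3, y = 6.

(3, 6)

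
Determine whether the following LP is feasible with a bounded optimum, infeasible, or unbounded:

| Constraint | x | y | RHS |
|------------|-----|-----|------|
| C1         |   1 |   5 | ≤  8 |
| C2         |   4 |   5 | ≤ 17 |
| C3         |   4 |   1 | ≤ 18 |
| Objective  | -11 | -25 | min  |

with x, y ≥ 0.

Feasible with a bounded optimal solution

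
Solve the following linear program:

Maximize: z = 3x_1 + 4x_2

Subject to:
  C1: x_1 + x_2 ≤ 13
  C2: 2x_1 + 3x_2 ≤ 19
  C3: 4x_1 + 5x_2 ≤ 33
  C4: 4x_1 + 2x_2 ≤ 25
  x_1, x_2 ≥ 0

Evaluate the objective at each vertex of the feasible region:
  z(0, 0) = 0
  z(6.25, 0) = 18.75
  z(4.917, 2.667) = 25.42
  z(2, 5) = 26  ←
  z(0, 6.333) = 25.33
The maximum is at x_1 = 2, x_2 = 5.

x_1 = 2, x_2 = 5, z = 26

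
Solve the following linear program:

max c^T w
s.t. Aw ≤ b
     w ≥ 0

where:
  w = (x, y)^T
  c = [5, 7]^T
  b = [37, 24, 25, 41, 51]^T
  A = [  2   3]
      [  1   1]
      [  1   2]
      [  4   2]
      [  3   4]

Evaluate the objective at each vertex of the feasible region:
  z(0, 0) = 0
  z(10.25, 0) = 51.25
  z(6.2, 8.1) = 87.7
  z(5, 9) = 88  ←
  z(0, 12.33) = 86.33
The maximum is at x = 5, y = 9.

x = 5, y = 9, z = 88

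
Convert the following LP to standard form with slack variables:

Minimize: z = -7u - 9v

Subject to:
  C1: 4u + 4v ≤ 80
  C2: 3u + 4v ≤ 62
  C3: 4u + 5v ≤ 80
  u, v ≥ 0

min z = -7u - 9v

s.t.
  4u + 4v + s1 = 80
  3u + 4v + s2 = 62
  4u + 5v + s3 = 80
  u, v, s1, s2, s3 ≥ 0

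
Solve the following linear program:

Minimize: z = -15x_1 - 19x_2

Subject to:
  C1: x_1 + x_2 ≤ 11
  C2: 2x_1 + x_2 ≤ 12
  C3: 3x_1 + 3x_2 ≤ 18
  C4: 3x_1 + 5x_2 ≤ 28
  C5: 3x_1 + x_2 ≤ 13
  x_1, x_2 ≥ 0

Evaluate the objective at each vertex of the feasible region:
  z(0, 0) = 0
  z(4.333, 0) = -65
  z(3.5, 2.5) = -100
  z(1, 5) = -110  ←
  z(0, 5.6) = -106.4
The minimum is at x_1 = 1, x_2 = 5.

x_1 = 1, x_2 = 5, z = -110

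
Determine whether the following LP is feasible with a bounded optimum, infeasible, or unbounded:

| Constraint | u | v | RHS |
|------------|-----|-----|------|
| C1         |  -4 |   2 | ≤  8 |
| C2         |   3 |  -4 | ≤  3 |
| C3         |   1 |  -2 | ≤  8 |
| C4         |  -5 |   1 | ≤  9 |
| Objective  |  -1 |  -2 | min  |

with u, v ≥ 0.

Unbounded (objective can decrease without bound)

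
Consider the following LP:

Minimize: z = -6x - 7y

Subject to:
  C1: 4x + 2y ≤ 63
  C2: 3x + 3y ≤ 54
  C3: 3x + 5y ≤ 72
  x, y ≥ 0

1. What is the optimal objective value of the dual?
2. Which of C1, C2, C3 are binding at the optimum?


1. -117
2. C2, C3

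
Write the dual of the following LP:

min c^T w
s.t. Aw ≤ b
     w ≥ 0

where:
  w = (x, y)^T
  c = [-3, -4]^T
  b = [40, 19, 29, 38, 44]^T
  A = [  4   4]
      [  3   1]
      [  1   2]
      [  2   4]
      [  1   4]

Primal min cᵀx s.t. Ax ≤ b, x ≥ 0  →  Dual max −bᵀy s.t. Aᵀy ≥ −c, y ≥ 0.

Maximize: z = -40y1 - 19y2 - 29y3 - 38y4 - 44y5

Subject to:
  4y1 + 3y2 + y3 + 2y4 + y5 ≥ 3
  4y1 + y2 + 2y3 + 4y4 + 4y5 ≥ 4
  y1, y2, y3, y4, y5 ≥ 0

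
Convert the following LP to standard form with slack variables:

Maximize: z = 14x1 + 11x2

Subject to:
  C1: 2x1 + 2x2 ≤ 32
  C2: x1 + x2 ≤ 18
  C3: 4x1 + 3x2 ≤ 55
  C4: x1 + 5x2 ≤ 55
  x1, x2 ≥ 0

max z = 14x1 + 11x2

s.t.
  2x1 + 2x2 + s1 = 32
  x1 + x2 + s2 = 18
  4x1 + 3x2 + s3 = 55
  x1 + 5x2 + s4 = 55
  x1, x2, s1, s2, s3, s4 ≥ 0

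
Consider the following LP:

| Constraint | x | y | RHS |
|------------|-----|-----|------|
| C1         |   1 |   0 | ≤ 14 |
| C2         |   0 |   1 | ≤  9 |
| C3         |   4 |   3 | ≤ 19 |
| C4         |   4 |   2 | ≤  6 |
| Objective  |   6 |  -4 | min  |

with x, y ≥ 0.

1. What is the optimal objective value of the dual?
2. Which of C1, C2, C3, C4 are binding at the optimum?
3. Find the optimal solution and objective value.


1. -12
2. C4
3. x = 0, y = 3, z = -12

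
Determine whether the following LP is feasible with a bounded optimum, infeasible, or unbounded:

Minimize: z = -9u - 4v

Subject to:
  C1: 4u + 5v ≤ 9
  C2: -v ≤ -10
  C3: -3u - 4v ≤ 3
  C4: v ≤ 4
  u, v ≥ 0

Infeasible (no feasible solution exists)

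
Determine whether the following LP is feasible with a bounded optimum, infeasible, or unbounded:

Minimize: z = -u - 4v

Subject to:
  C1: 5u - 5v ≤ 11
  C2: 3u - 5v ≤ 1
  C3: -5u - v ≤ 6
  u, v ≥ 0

Unbounded (objective can decrease without bound)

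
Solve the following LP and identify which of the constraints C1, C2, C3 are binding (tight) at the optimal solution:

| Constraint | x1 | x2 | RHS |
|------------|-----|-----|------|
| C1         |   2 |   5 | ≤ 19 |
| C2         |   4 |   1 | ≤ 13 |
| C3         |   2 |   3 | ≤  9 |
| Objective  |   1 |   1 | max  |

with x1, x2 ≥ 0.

At x1 = 3, x2 = 1, compute slack b - a·x for each constraint:
  C1: 19 − 11 = 8  (slack)
  C2: 13 − 13 = 0  (binding)
  C3: 9 − 9 = 0  (binding)

Optimal: x1 = 3, x2 = 1
Binding: C2, C3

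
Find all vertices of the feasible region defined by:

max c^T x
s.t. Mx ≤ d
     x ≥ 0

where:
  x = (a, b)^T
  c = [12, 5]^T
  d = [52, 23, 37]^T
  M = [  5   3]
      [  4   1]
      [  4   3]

(0, 0), (5.75, 0), (4, 7), (0, 12.33)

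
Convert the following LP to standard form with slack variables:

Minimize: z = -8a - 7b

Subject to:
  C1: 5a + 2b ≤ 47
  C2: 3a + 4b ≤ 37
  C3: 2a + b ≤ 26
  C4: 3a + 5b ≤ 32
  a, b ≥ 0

min z = -8a - 7b

s.t.
  5a + 2b + s1 = 47
  3a + 4b + s2 = 37
  2a + b + s3 = 26
  3a + 5b + s4 = 32
  a, b, s1, s2, s3, s4 ≥ 0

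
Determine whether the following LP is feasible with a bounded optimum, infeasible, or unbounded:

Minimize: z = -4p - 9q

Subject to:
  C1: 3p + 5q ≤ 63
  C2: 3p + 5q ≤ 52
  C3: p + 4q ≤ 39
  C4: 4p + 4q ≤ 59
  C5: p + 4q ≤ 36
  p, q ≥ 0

Feasible with a bounded optimal solution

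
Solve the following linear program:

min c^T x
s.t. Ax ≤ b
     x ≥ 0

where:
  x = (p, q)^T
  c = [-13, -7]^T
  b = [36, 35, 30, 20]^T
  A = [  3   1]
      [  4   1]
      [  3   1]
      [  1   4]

Evaluate the objective at each vertex of the feasible region:
  z(0, 0) = 0
  z(8.75, 0) = -113.8
  z(8, 3) = -125  ←
  z(0, 5) = -35
The minimum is at p = 8, q = 3.

p = 8, q = 3, z = -125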